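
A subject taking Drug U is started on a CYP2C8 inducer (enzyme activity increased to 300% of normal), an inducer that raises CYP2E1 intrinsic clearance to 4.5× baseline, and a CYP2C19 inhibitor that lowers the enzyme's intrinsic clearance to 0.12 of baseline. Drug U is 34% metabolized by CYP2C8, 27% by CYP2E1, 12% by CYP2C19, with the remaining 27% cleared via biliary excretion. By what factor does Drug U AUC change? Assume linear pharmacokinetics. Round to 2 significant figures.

The CYP2C8 pathway (34% of clearance) is boosted to 3× activity: 0.34 × 3 = 1.02.
The CYP2E1 pathway (27% of clearance) increases to 4.5× activity: 0.27 × 4.5 = 1.215.
The CYP2C19 pathway (12% of clearance) is reduced to 0.12× activity: 0.12 × 0.12 = 0.0144.
Non-CYP routes (27%) are unchanged.
CL_new/CL_old = 1.02 + 1.215 + 0.0144 + 0.27 = 2.5194.
Net AUC ratio = 1 / 2.5194 = 0.40.

0.40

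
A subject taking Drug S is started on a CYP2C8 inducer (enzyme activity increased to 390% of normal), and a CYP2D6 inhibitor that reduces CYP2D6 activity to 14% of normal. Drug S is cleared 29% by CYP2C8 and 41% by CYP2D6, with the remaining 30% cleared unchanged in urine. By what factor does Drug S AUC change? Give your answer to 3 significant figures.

0.672

The CYP2C8 pathway (29% of clearance) increases to 3.9× activity: 0.29 × 3.9 = 1.131.
The CYP2D6 pathway (41% of clearance) drops to 0.14× activity: 0.41 × 0.14 = 0.0574.
The remaining 30% of clearance is unaffected.
CL_new/CL_old = 1.131 + 0.0574 + 0.3 = 1.4884.
Net AUC ratio = 1 / 1.4884 = 0.672.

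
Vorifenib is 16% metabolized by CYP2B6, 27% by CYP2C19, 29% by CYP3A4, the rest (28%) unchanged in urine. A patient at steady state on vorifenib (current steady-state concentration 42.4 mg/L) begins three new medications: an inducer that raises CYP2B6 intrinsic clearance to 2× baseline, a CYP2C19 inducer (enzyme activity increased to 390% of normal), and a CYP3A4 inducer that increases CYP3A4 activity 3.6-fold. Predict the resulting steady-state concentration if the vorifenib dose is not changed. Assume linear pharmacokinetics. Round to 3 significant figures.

15.7 mg/L

The CYP2B6 pathway (16% of clearance) is boosted to 2× activity: 0.16 × 2 = 0.32.
The CYP2C19 pathway (27% of clearance) increases to 3.9× activity: 0.27 × 3.9 = 1.053.
The CYP3A4 pathway (29% of clearance) increases to 3.6× activity: 0.29 × 3.6 = 1.044.
The remaining 28% of clearance is unaffected.
Relative clearance = 0.32 + 1.053 + 1.044 + 0.28 = 2.697.
Dividing the baseline by the relative clearance: 42.4 / 2.697 = 15.7 mg/L.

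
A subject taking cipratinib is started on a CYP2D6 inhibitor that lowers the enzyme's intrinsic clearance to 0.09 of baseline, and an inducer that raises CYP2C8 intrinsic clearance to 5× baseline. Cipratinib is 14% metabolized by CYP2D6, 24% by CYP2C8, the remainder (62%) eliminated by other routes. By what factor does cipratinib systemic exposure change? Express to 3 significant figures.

The CYP2D6 pathway (14% of clearance) is reduced to 0.09× activity: 0.14 × 0.09 = 0.0126.
The CYP2C8 pathway (24% of clearance) rises to 5× activity: 0.24 × 5 = 1.2.
The remaining 62% of clearance is unaffected.
New clearance relative to baseline: 0.0126 + 1.2 + 0.62 = 1.8326.
Net systemic exposure ratio = 1 / 1.8326 = 0.546.

0.546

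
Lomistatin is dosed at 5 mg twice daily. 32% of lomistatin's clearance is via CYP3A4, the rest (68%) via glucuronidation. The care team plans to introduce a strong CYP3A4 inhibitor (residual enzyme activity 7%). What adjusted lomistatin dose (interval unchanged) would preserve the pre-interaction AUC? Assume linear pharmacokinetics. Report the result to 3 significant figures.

CYP3A4: 0.32 × 0.07 = 0.0224
Other: 0.68 (unchanged)
Relative clearance = 0.0224 + 0.68 = 0.7024.
To maintain the same steady-state level, dose must scale with clearance: new dose = 5 × 0.7024 = 3.51 mg.

3.51 mg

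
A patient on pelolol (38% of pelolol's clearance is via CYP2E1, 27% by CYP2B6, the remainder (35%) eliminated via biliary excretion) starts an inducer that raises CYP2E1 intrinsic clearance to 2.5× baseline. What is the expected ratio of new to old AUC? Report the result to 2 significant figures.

The CYP2E1 pathway (38% of clearance) is boosted to 2.5× activity: 0.38 × 2.5 = 0.95.
CYP2B6 (27%) and the residual 35% are unaffected.
CL_new/CL_old = 0.95 + 0.27 + 0.35 = 1.57.
Since AUC ∝ 1/CL, the ratio is 1 / 1.57 = 0.64.

0.64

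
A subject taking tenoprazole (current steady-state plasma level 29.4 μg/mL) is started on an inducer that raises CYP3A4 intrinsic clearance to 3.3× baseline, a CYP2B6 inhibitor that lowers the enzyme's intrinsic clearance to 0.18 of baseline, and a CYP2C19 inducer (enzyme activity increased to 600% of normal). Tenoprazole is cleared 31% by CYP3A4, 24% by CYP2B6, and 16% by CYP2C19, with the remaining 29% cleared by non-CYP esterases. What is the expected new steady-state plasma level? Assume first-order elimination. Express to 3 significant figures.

The CYP3A4 pathway (31% of clearance) is boosted to 3.3× activity: 0.31 × 3.3 = 1.023.
The CYP2B6 pathway (24% of clearance) falls to 0.18× activity: 0.24 × 0.18 = 0.0432.
The CYP2C19 pathway (16% of clearance) increases to 6× activity: 0.16 × 6 = 0.96.
The remaining 29% of clearance is unaffected.
New clearance relative to baseline: 1.023 + 0.0432 + 0.96 + 0.29 = 2.3162.
Dividing the baseline by the relative clearance: 29.4 / 2.3162 = 12.7 μg/mL.

12.7 μg/mL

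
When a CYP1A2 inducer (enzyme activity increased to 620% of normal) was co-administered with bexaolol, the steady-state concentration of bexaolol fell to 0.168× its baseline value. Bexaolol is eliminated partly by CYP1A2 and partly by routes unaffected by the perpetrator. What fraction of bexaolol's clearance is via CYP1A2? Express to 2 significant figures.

CL'/CL = 1 / 0.168 = 5.952
6.2·fm + (1 − fm) = 5.952
fm = (5.952 − 1) / (6.2 − 1) = 0.95

0.95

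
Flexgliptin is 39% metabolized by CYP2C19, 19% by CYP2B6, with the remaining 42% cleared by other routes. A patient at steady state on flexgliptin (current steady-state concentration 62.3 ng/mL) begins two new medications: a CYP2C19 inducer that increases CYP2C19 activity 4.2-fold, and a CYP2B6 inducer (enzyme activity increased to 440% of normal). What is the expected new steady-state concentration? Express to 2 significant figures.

22 ng/mL

The CYP2C19 pathway (39% of clearance) increases to 4.2× activity: 0.39 × 4.2 = 1.638.
The CYP2B6 pathway (19% of clearance) increases to 4.4× activity: 0.19 × 4.4 = 0.836.
Non-CYP routes (42%) are unchanged.
CL_new/CL_old = 1.638 + 0.836 + 0.42 = 2.894.
Dividing the baseline by the relative clearance: 62.3 / 2.894 = 22 ng/mL.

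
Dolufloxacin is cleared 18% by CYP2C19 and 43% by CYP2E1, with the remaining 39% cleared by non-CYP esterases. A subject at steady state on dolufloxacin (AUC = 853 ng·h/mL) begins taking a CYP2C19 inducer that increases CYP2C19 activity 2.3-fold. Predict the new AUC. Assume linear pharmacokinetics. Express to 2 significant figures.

6.9 × 10² ng·h/mL

The CYP2C19 pathway (18% of clearance) increases to 2.3× activity: 0.18 × 2.3 = 0.414.
CYP2E1 (43%) and the residual 39% are unaffected.
CL_new/CL_old = 0.414 + 0.43 + 0.39 = 1.234.
AUC ∝ 1/CL, so new value = 853 / 1.234 = 6.9 × 10² ng·h/mL.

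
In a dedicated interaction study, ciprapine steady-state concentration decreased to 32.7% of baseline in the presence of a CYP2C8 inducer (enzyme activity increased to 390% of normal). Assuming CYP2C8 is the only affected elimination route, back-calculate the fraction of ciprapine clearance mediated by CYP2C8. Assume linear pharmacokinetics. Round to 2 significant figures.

0.71

Let fm be the CYP2C8 fraction. New clearance relative to baseline = fm × 3.9 + (1 − fm).
Steady-state concentration ratio = 1 / (new CL fraction), so new CL fraction = 1 / 0.327 = 3.058.
fm × 3.9 + 1 − fm = 3.058  ⇒  fm × (3.9 − 1) = 2.058  ⇒  fm = 0.71.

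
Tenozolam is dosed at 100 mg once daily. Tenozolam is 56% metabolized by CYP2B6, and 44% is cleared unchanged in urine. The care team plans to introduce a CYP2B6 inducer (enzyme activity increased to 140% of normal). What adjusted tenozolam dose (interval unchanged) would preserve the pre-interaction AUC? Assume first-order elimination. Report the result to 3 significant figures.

The CYP2B6 pathway (56% of clearance) is boosted to 1.4× activity: 0.56 × 1.4 = 0.784.
The remaining 44% of clearance is unaffected.
Relative clearance = 0.784 + 0.44 = 1.224.
Exposure is unchanged when dose changes in proportion to clearance. New dose = 100 mg × 1.224 = 122 mg.

122 mg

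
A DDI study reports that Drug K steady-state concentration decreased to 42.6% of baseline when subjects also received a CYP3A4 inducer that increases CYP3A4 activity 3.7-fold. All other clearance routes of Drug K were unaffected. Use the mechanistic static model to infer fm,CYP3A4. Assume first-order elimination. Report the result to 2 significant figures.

0.50

Let x = fm,CYP3A4. Because steady-state concentration ∝ 1/CL, relative clearance rose to 1/0.426 = 2.347.
Only the CYP3A4 route changed, so 2.347 = x·3.7 + (1 − x), giving x = 0.50.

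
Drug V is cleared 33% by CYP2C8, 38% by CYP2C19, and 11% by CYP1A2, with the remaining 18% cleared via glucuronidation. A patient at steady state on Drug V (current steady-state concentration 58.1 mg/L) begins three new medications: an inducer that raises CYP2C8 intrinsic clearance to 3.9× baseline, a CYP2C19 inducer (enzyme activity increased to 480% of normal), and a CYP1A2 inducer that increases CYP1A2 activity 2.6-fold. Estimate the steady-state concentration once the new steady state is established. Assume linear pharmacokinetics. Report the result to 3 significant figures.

16.2 mg/L

CYP2C8: 0.33 × 3.9 = 1.287
CYP2C19: 0.38 × 4.8 = 1.824
CYP1A2: 0.11 × 2.6 = 0.286
Other: 0.18 (unchanged)
Relative clearance = 1.287 + 1.824 + 0.286 + 0.18 = 3.577.
Steady-state concentration ∝ 1/CL: new value = 58.1 / 3.577 = 16.2 mg/L.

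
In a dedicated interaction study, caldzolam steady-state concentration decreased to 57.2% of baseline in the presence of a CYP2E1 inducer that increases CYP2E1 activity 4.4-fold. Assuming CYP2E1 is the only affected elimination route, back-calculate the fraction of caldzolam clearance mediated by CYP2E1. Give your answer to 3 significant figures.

0.220

Let fm be the CYP2E1 fraction. New clearance relative to baseline = fm × 4.4 + (1 − fm).
Steady-state concentration ratio = 1 / (new CL fraction), so new CL fraction = 1 / 0.572 = 1.748.
fm × 4.4 + 1 − fm = 1.748  ⇒  fm × (4.4 − 1) = 0.7483  ⇒  fm = 0.220.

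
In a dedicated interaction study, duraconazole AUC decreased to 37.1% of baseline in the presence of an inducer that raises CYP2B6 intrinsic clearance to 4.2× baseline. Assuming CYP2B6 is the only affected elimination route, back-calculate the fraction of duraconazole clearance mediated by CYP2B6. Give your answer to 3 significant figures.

0.530

Let x = fm,CYP2B6. Because AUC ∝ 1/CL, relative clearance rose to 1/0.371 = 2.695.
Only the CYP2B6 route changed, so 2.695 = x·4.2 + (1 − x), giving x = 0.530.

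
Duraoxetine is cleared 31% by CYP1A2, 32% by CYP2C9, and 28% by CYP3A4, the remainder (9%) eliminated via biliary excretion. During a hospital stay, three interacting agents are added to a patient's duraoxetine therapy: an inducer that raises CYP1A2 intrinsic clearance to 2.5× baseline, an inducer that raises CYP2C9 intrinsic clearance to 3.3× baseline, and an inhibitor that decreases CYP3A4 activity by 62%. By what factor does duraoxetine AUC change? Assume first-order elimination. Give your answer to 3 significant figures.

The CYP1A2 pathway (31% of clearance) increases to 2.5× activity: 0.31 × 2.5 = 0.775.
The CYP2C9 pathway (32% of clearance) increases to 3.3× activity: 0.32 × 3.3 = 1.056.
The CYP3A4 pathway (28% of clearance) drops to 0.38× activity: 0.28 × 0.38 = 0.1064.
Non-CYP routes (9%) are unchanged.
CL_new/CL_old = 0.775 + 1.056 + 0.1064 + 0.09 = 2.0274.
Because AUC varies inversely with clearance, the combined effect is 1 / 2.0274 = 0.493.

0.493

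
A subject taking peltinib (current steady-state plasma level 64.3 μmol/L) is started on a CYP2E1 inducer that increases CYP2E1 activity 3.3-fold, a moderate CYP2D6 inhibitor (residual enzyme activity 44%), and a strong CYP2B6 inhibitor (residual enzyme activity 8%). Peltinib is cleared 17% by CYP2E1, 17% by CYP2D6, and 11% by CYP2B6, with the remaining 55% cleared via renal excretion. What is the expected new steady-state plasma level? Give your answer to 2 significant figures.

54 μmol/L

The CYP2E1 pathway (17% of clearance) is boosted to 3.3× activity: 0.17 × 3.3 = 0.561.
The CYP2D6 pathway (17% of clearance) drops to 0.44× activity: 0.17 × 0.44 = 0.0748.
The CYP2B6 pathway (11% of clearance) falls to 0.08× activity: 0.11 × 0.08 = 0.0088.
Non-CYP routes (55%) are unchanged.
Relative clearance = 0.561 + 0.0748 + 0.0088 + 0.55 = 1.1946.
Dividing the baseline by the relative clearance: 64.3 / 1.1946 = 54 μmol/L.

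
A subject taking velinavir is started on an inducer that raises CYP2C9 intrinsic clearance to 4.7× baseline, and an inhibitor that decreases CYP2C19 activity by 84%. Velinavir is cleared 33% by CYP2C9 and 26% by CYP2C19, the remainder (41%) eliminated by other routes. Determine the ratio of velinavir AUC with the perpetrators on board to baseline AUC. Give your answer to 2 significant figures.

The CYP2C9 pathway (33% of clearance) rises to 4.7× activity: 0.33 × 4.7 = 1.551.
The CYP2C19 pathway (26% of clearance) is reduced to 0.16× activity: 0.26 × 0.16 = 0.0416.
The remaining 41% of clearance is unaffected.
New clearance relative to baseline: 1.551 + 0.0416 + 0.41 = 2.0026.
Net AUC ratio = 1 / 2.0026 = 0.50.

0.50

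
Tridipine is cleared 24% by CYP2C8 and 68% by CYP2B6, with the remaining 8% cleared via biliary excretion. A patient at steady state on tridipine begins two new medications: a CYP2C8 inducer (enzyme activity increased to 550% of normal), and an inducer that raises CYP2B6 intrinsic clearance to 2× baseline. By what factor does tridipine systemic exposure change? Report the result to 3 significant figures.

The CYP2C8 pathway (24% of clearance) increases to 5.5× activity: 0.24 × 5.5 = 1.32.
The CYP2B6 pathway (68% of clearance) increases to 2× activity: 0.68 × 2 = 1.36.
Non-CYP routes (8%) are unchanged.
New clearance relative to baseline: 1.32 + 1.36 + 0.08 = 2.76.
Systemic exposure ∝ 1/CL: fold-change = 1 / 2.76 = 0.362.

0.362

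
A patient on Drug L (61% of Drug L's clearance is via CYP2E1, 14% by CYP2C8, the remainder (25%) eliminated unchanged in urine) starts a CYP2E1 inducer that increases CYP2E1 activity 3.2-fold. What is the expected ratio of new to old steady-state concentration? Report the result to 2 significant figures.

CYP2E1: 0.61 × 3.2 = 1.952
CYP2C8: 0.14 (unchanged)
Other: 0.25 (unchanged)
CL_new/CL_old = 1.952 + 0.14 + 0.25 = 2.342.
Since steady-state concentration ∝ 1/CL, the ratio is 1 / 2.342 = 0.43.

0.43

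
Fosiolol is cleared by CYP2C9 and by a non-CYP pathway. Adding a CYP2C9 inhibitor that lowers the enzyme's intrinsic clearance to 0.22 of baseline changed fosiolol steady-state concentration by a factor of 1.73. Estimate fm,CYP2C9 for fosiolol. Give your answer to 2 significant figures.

Let x = fm,CYP2C9. Because steady-state concentration ∝ 1/CL, relative clearance fell to 1/1.73 = 0.578.
Setting x·0.22 + (1 − x) = 0.578 and solving: x = (0.578 − 1)/(0.22 − 1) = 0.54.

0.54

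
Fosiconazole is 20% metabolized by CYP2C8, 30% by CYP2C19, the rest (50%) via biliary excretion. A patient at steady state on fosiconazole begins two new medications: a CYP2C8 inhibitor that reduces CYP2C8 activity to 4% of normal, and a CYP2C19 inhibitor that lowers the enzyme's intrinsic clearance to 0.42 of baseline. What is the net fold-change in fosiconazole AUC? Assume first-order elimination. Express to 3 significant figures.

CYP2C8: 0.2 × 0.04 = 0.008
CYP2C19: 0.3 × 0.42 = 0.126
Other: 0.5 (unchanged)
New clearance relative to baseline: 0.008 + 0.126 + 0.5 = 0.634.
Because AUC varies inversely with clearance, the combined effect is 1 / 0.634 = 1.58.

1.58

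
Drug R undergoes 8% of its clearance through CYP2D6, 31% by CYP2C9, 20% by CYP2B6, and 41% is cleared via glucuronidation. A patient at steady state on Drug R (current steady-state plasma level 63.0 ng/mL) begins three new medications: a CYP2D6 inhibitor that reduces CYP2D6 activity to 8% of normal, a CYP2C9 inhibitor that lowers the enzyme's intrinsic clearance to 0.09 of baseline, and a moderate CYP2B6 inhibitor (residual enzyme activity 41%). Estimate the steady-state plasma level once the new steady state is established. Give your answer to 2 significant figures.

The CYP2D6 pathway (8% of clearance) falls to 0.08× activity: 0.08 × 0.08 = 0.0064.
The CYP2C9 pathway (31% of clearance) is reduced to 0.09× activity: 0.31 × 0.09 = 0.0279.
The CYP2B6 pathway (20% of clearance) is reduced to 0.41× activity: 0.2 × 0.41 = 0.082.
The remaining 41% of clearance is unaffected.
Relative clearance = 0.0064 + 0.0279 + 0.082 + 0.41 = 0.5263.
New steady-state plasma level = 63.0 / 0.5263 = 1.2 × 10² ng/mL (concentration scales inversely with clearance).

1.2 × 10² ng/mL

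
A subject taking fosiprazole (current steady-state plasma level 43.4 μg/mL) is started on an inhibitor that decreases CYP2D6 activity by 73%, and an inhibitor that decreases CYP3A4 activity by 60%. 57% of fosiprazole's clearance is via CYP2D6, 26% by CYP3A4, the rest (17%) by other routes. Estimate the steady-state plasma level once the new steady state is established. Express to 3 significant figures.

The CYP2D6 pathway (57% of clearance) falls to 0.27× activity: 0.57 × 0.27 = 0.1539.
The CYP3A4 pathway (26% of clearance) falls to 0.4× activity: 0.26 × 0.4 = 0.104.
Non-CYP routes (17%) are unchanged.
New clearance relative to baseline: 0.1539 + 0.104 + 0.17 = 0.4279.
New steady-state plasma level = 43.4 / 0.4279 = 101 μg/mL (concentration scales inversely with clearance).

101 μg/mL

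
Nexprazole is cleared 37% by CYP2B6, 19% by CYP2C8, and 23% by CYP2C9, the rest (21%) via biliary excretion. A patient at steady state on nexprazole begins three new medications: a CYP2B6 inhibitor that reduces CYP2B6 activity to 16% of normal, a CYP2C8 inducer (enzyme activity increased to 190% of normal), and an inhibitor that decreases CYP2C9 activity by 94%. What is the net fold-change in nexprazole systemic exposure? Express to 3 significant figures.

1.55

The CYP2B6 pathway (37% of clearance) falls to 0.16× activity: 0.37 × 0.16 = 0.0592.
The CYP2C8 pathway (19% of clearance) rises to 1.9× activity: 0.19 × 1.9 = 0.361.
The CYP2C9 pathway (23% of clearance) drops to 0.06× activity: 0.23 × 0.06 = 0.0138.
The remaining 21% of clearance is unaffected.
New clearance relative to baseline: 0.0592 + 0.361 + 0.0138 + 0.21 = 0.644.
Systemic exposure ∝ 1/CL: fold-change = 1 / 0.644 = 1.55.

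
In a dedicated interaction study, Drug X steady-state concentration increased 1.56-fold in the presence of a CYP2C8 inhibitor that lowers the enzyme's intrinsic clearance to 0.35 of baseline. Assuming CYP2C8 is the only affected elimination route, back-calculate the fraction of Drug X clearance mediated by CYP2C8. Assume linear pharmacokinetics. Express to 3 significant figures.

Let x = fm,CYP2C8. Because steady-state concentration ∝ 1/CL, relative clearance fell to 1/1.56 = 0.641.
Only the CYP2C8 route changed, so 0.641 = x·0.35 + (1 − x), giving x = 0.552.

0.552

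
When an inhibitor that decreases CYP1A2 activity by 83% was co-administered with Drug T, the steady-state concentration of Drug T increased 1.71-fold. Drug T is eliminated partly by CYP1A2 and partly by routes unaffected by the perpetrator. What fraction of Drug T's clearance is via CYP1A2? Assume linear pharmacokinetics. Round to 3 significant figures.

Write x for the fraction cleared via CYP1A2. The observed steady-state concentration change means clearance fell to 1/1.71 = 0.5848 of baseline.
Only the CYP1A2 route changed, so 0.5848 = x·0.17 + (1 − x), giving x = 0.500.

0.500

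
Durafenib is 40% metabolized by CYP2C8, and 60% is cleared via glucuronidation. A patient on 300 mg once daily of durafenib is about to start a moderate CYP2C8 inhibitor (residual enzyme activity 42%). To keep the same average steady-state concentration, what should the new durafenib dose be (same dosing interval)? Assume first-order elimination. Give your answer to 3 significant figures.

230 mg

The CYP2C8 pathway (40% of clearance) drops to 0.42× activity: 0.4 × 0.42 = 0.168.
Non-CYP routes (60%) are unchanged.
CL_new/CL_old = 0.168 + 0.6 = 0.768.
To maintain the same steady-state level, dose must scale with clearance: new dose = 300 × 0.768 = 230 mg.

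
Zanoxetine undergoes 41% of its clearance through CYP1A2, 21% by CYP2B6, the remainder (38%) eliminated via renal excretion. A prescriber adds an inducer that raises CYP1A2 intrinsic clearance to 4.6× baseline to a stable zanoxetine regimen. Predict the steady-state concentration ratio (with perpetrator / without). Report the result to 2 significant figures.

0.40

CYP1A2: 0.41 × 4.6 = 1.886
CYP2B6: 0.21 (unchanged)
Other: 0.38 (unchanged)
Relative clearance = 1.886 + 0.21 + 0.38 = 2.476.
Since steady-state concentration ∝ 1/CL, the ratio is 1 / 2.476 = 0.40.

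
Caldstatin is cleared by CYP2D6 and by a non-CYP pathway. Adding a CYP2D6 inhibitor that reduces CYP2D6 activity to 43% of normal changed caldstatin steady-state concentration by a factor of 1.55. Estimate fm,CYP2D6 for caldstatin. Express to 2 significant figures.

0.62

CL'/CL = 1 / 1.55 = 0.6452
0.43·fm + (1 − fm) = 0.6452
fm = (0.6452 − 1) / (0.43 − 1) = 0.62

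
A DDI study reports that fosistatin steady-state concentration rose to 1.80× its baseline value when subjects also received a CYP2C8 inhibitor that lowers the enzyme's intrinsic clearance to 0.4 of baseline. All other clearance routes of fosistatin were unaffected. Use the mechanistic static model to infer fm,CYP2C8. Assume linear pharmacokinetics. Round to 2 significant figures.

0.74

Write x for the fraction cleared via CYP2C8. The observed steady-state concentration change means clearance fell to 1/1.80 = 0.5556 of baseline.
Setting x·0.4 + (1 − x) = 0.5556 and solving: x = (0.5556 − 1)/(0.4 − 1) = 0.74.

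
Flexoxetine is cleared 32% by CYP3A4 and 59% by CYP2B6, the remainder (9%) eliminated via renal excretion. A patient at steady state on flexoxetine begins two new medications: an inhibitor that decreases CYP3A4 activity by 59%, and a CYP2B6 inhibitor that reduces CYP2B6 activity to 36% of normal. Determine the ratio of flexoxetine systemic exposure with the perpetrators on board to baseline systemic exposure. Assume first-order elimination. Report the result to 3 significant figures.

The CYP3A4 pathway (32% of clearance) drops to 0.41× activity: 0.32 × 0.41 = 0.1312.
The CYP2B6 pathway (59% of clearance) drops to 0.36× activity: 0.59 × 0.36 = 0.2124.
Non-CYP routes (9%) are unchanged.
Relative clearance = 0.1312 + 0.2124 + 0.09 = 0.4336.
Systemic exposure ∝ 1/CL: fold-change = 1 / 0.4336 = 2.31.

2.31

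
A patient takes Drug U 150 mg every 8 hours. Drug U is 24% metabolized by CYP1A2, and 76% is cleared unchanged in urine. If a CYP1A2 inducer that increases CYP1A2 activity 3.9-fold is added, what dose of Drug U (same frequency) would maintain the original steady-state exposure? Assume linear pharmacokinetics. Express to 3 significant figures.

The CYP1A2 pathway (24% of clearance) is boosted to 3.9× activity: 0.24 × 3.9 = 0.936.
Non-CYP routes (76%) are unchanged.
New clearance relative to baseline: 0.936 + 0.76 = 1.696.
To maintain the same steady-state level, dose must scale with clearance: new dose = 150 × 1.696 = 254 mg.

254 mg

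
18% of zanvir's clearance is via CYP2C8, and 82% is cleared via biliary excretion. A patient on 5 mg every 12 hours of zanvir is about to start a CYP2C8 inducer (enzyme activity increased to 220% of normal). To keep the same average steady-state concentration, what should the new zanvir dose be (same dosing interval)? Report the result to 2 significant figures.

6.1 mg

The CYP2C8 pathway (18% of clearance) is boosted to 2.2× activity: 0.18 × 2.2 = 0.396.
The remaining 82% of clearance is unaffected.
CL_new/CL_old = 0.396 + 0.82 = 1.216.
Css,avg = (dose rate)/CL, so holding Css fixed requires dose ∝ CL: 5 × 1.216 = 6.1 mg.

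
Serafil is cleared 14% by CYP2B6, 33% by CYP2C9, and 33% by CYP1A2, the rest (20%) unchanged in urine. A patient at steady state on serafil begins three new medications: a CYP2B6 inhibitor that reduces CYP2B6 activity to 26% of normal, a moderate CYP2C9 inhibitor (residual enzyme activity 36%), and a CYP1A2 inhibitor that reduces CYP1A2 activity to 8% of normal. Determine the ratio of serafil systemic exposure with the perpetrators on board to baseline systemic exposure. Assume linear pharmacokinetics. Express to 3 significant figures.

CYP2B6: 0.14 × 0.26 = 0.0364
CYP2C9: 0.33 × 0.36 = 0.1188
CYP1A2: 0.33 × 0.08 = 0.0264
Other: 0.2 (unchanged)
CL_new/CL_old = 0.0364 + 0.1188 + 0.0264 + 0.2 = 0.3816.
Because systemic exposure varies inversely with clearance, the combined effect is 1 / 0.3816 = 2.62.

2.62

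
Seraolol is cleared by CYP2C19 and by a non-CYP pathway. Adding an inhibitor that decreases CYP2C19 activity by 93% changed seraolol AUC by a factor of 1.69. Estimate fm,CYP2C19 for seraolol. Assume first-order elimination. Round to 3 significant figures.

Let fm be the CYP2C19 fraction. New clearance relative to baseline = fm × 0.07 + (1 − fm).
AUC ratio = 1 / (new CL fraction), so new CL fraction = 1 / 1.69 = 0.5917.
fm × 0.07 + 1 − fm = 0.5917  ⇒  fm × (0.07 − 1) = −0.4083  ⇒  fm = 0.439.

0.439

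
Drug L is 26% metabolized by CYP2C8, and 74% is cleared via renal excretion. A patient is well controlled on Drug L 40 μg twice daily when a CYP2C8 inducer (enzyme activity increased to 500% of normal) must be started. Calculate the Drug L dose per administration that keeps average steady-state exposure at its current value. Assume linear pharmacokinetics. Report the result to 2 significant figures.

82 μg

The CYP2C8 pathway (26% of clearance) rises to 5× activity: 0.26 × 5 = 1.3.
Non-CYP routes (74%) are unchanged.
New clearance relative to baseline: 1.3 + 0.74 = 2.04.
Css,avg = (dose rate)/CL, so holding Css fixed requires dose ∝ CL: 40 × 2.04 = 82 μg.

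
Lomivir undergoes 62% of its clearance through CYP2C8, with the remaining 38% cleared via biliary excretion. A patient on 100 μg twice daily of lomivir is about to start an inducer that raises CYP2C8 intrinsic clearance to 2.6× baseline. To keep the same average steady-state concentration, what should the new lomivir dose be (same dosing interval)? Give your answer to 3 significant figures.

CYP2C8: 0.62 × 2.6 = 1.612
Other: 0.38 (unchanged)
Relative clearance = 1.612 + 0.38 = 1.992.
Css,avg = (dose rate)/CL, so holding Css fixed requires dose ∝ CL: 100 × 1.992 = 199 μg.

199 μg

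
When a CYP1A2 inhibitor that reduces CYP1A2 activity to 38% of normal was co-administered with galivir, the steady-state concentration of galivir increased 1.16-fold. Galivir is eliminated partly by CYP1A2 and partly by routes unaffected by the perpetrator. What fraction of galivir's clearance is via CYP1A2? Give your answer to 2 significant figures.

0.22

CL'/CL = 1 / 1.16 = 0.8621
0.38·fm + (1 − fm) = 0.8621
fm = (0.8621 − 1) / (0.38 − 1) = 0.22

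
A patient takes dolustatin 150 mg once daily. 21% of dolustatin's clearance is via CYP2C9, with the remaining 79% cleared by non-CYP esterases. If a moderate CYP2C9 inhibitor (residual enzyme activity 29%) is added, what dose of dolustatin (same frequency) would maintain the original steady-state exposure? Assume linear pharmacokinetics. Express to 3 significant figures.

128 mg

The CYP2C9 pathway (21% of clearance) falls to 0.29× activity: 0.21 × 0.29 = 0.0609.
Non-CYP routes (79%) are unchanged.
New clearance relative to baseline: 0.0609 + 0.79 = 0.8509.
Exposure is unchanged when dose changes in proportion to clearance. New dose = 150 mg × 0.8509 = 128 mg.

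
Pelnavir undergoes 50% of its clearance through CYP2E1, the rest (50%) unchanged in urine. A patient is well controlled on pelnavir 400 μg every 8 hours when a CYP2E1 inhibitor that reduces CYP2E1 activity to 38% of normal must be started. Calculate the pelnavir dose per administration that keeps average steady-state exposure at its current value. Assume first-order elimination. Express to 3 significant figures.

276 μg

The CYP2E1 pathway (50% of clearance) drops to 0.38× activity: 0.5 × 0.38 = 0.19.
Non-CYP routes (50%) are unchanged.
New clearance relative to baseline: 0.19 + 0.5 = 0.69.
Exposure is unchanged when dose changes in proportion to clearance. New dose = 400 μg × 0.69 = 276 μg.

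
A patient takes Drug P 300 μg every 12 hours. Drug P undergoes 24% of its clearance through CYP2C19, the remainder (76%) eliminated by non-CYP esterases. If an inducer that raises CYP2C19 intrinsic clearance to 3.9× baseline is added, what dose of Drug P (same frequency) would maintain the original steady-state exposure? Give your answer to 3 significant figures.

The CYP2C19 pathway (24% of clearance) rises to 3.9× activity: 0.24 × 3.9 = 0.936.
The remaining 76% of clearance is unaffected.
New clearance relative to baseline: 0.936 + 0.76 = 1.696.
To maintain the same steady-state level, dose must scale with clearance: new dose = 300 × 1.696 = 509 μg.

509 μg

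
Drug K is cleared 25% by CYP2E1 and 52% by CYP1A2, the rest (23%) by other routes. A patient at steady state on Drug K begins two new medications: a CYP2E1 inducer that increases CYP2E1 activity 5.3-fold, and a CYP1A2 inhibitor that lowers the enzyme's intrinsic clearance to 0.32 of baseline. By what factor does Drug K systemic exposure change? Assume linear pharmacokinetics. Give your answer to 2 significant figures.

The CYP2E1 pathway (25% of clearance) is boosted to 5.3× activity: 0.25 × 5.3 = 1.325.
The CYP1A2 pathway (52% of clearance) drops to 0.32× activity: 0.52 × 0.32 = 0.1664.
The remaining 23% of clearance is unaffected.
Relative clearance = 1.325 + 0.1664 + 0.23 = 1.7214.
Net systemic exposure ratio = 1 / 1.7214 = 0.58.

0.58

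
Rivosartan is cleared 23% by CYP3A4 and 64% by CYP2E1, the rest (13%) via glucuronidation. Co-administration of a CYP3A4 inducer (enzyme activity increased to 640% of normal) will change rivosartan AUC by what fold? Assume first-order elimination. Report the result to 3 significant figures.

0.446

The CYP3A4 pathway (23% of clearance) rises to 6.4× activity: 0.23 × 6.4 = 1.472.
CYP2E1 (64%) and the residual 13% are unaffected.
New clearance relative to baseline: 1.472 + 0.64 + 0.13 = 2.242.
Since AUC ∝ 1/CL, the ratio is 1 / 2.242 = 0.446.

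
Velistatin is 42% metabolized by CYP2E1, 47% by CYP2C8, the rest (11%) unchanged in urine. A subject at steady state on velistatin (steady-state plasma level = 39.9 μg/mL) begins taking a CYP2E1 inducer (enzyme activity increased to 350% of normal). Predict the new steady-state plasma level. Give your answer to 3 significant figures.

The CYP2E1 pathway (42% of clearance) increases to 3.5× activity: 0.42 × 3.5 = 1.47.
CYP2C8 (47%) and the residual 11% are unaffected.
Relative clearance = 1.47 + 0.47 + 0.11 = 2.05.
Steady-state plasma level ∝ 1/CL, so new value = 39.9 / 2.05 = 19.5 μg/mL.

19.5 μg/mL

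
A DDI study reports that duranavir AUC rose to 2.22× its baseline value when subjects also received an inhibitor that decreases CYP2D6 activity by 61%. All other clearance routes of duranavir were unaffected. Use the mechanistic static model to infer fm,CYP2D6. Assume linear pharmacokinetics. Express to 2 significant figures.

0.90

Let x = fm,CYP2D6. Because AUC ∝ 1/CL, relative clearance fell to 1/2.22 = 0.4505.
Setting x·0.39 + (1 − x) = 0.4505 and solving: x = (0.4505 − 1)/(0.39 − 1) = 0.90.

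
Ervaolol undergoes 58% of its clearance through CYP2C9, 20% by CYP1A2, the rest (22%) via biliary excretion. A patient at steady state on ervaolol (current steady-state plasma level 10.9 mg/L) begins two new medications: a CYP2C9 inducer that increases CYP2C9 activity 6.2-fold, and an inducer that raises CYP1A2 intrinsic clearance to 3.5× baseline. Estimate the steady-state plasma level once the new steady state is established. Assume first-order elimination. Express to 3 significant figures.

2.41 mg/L

The CYP2C9 pathway (58% of clearance) is boosted to 6.2× activity: 0.58 × 6.2 = 3.596.
The CYP1A2 pathway (20% of clearance) rises to 3.5× activity: 0.2 × 3.5 = 0.7.
Non-CYP routes (22%) are unchanged.
CL_new/CL_old = 3.596 + 0.7 + 0.22 = 4.516.
Steady-state plasma level ∝ 1/CL: new value = 10.9 / 4.516 = 2.41 mg/L.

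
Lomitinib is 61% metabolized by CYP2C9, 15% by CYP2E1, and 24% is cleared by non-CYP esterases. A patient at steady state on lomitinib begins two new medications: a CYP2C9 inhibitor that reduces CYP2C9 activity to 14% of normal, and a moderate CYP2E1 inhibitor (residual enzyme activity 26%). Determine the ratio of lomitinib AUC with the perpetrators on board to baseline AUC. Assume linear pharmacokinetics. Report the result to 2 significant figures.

CYP2C9: 0.61 × 0.14 = 0.0854
CYP2E1: 0.15 × 0.26 = 0.039
Other: 0.24 (unchanged)
New clearance relative to baseline: 0.0854 + 0.039 + 0.24 = 0.3644.
Because AUC varies inversely with clearance, the combined effect is 1 / 0.3644 = 2.7.

2.7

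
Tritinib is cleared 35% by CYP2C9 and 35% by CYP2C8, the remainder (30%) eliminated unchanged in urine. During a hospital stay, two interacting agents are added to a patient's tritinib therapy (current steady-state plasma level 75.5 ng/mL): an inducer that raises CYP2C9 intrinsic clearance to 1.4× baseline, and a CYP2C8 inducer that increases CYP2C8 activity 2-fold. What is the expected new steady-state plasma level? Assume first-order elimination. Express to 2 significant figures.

51 ng/mL

The CYP2C9 pathway (35% of clearance) is boosted to 1.4× activity: 0.35 × 1.4 = 0.49.
The CYP2C8 pathway (35% of clearance) increases to 2× activity: 0.35 × 2 = 0.7.
The remaining 30% of clearance is unaffected.
Relative clearance = 0.49 + 0.7 + 0.3 = 1.49.
Dividing the baseline by the relative clearance: 75.5 / 1.49 = 51 ng/mL.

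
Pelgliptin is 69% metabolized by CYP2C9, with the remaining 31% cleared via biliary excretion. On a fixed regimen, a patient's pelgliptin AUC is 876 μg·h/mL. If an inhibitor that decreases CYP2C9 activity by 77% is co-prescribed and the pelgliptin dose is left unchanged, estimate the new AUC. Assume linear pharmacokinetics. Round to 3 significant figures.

CYP2C9: 0.69 × 0.23 = 0.1587
Other: 0.31 (unchanged)
Relative clearance = 0.1587 + 0.31 = 0.4687.
New AUC = baseline ÷ relative clearance = 876 / 0.4687 = 1.87 × 10³ μg·h/mL.

1.87 × 10³ μg·h/mL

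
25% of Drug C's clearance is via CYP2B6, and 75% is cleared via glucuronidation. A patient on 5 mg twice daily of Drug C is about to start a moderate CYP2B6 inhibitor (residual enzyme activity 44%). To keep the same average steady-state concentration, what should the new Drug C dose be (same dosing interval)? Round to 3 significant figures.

The CYP2B6 pathway (25% of clearance) drops to 0.44× activity: 0.25 × 0.44 = 0.11.
Non-CYP routes (75%) are unchanged.
New clearance relative to baseline: 0.11 + 0.75 = 0.86.
To maintain the same steady-state level, dose must scale with clearance: new dose = 5 × 0.86 = 4.30 mg.

4.30 mg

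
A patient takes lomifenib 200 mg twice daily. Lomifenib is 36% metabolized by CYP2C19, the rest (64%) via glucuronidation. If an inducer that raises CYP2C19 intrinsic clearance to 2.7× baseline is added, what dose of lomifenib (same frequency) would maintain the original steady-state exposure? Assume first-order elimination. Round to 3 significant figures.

The CYP2C19 pathway (36% of clearance) is boosted to 2.7× activity: 0.36 × 2.7 = 0.972.
The remaining 64% of clearance is unaffected.
New clearance relative to baseline: 0.972 + 0.64 = 1.612.
Css,avg = (dose rate)/CL, so holding Css fixed requires dose ∝ CL: 200 × 1.612 = 322 mg.

322 mg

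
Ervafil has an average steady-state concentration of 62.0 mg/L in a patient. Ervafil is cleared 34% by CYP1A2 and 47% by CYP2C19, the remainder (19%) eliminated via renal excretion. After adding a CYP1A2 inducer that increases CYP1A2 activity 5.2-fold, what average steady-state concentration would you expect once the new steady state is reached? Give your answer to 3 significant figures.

25.5 mg/L

CYP1A2: 0.34 × 5.2 = 1.768
CYP2C19: 0.47 (unchanged)
Other: 0.19 (unchanged)
CL_new/CL_old = 1.768 + 0.47 + 0.19 = 2.428.
With dosing unchanged, average steady-state concentration scales as 1/CL: 62.0 / 2.428 = 25.5 mg/L.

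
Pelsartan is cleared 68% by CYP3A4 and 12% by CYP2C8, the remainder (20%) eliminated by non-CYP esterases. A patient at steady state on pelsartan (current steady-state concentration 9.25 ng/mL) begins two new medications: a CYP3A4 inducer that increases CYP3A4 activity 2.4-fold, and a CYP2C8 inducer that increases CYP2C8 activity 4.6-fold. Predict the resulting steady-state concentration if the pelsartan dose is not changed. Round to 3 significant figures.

The CYP3A4 pathway (68% of clearance) rises to 2.4× activity: 0.68 × 2.4 = 1.632.
The CYP2C8 pathway (12% of clearance) is boosted to 4.6× activity: 0.12 × 4.6 = 0.552.
The remaining 20% of clearance is unaffected.
CL_new/CL_old = 1.632 + 0.552 + 0.2 = 2.384.
Dividing the baseline by the relative clearance: 9.25 / 2.384 = 3.88 ng/mL.

3.88 ng/mL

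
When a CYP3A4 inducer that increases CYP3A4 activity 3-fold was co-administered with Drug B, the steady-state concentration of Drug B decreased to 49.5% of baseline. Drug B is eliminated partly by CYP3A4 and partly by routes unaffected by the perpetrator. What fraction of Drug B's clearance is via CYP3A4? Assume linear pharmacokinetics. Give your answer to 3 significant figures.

Call the CYP3A4 fraction fm. After the interaction, CL_new/CL_old = fm × 3 + (1 − fm).
Steady-state concentration ratio = 1 / (new CL fraction), so new CL fraction = 1 / 0.495 = 2.02.
fm × 3 + 1 − fm = 2.02  ⇒  fm × (3 − 1) = 1.02  ⇒  fm = 0.510.

0.510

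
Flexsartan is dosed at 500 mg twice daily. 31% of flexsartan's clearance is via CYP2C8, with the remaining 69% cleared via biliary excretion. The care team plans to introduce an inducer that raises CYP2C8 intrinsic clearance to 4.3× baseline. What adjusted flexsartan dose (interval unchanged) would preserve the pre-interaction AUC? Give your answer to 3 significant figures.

CYP2C8: 0.31 × 4.3 = 1.333
Other: 0.69 (unchanged)
CL_new/CL_old = 1.333 + 0.69 = 2.023.
To maintain the same steady-state level, dose must scale with clearance: new dose = 500 × 2.023 = 1.01 × 10³ mg.

1.01 × 10³ mg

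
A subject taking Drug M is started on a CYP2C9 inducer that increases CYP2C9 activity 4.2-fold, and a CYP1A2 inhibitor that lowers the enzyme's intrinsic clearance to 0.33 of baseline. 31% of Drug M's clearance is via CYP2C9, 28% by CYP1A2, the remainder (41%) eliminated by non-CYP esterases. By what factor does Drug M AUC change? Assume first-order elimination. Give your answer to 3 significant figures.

The CYP2C9 pathway (31% of clearance) rises to 4.2× activity: 0.31 × 4.2 = 1.302.
The CYP1A2 pathway (28% of clearance) falls to 0.33× activity: 0.28 × 0.33 = 0.0924.
Non-CYP routes (41%) are unchanged.
CL_new/CL_old = 1.302 + 0.0924 + 0.41 = 1.8044.
Net AUC ratio = 1 / 1.8044 = 0.554.

0.554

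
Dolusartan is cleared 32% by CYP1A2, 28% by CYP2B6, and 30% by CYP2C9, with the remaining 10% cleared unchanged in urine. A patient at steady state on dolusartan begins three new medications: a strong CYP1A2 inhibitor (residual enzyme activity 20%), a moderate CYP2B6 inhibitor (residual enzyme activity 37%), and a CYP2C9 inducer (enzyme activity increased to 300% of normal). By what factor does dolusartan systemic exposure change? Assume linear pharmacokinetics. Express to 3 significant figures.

0.856

CYP1A2: 0.32 × 0.2 = 0.064
CYP2B6: 0.28 × 0.37 = 0.1036
CYP2C9: 0.3 × 3 = 0.9
Other: 0.1 (unchanged)
Relative clearance = 0.064 + 0.1036 + 0.9 + 0.1 = 1.1676.
Because systemic exposure varies inversely with clearance, the combined effect is 1 / 1.1676 = 0.856.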